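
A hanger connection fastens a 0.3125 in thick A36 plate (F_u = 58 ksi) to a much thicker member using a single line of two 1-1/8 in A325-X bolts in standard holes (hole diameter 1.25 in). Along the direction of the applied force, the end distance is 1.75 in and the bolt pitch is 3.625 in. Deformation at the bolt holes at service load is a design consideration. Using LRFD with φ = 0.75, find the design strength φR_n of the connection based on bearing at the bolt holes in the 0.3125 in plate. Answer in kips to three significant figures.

Per bolt r_n = 1.2 l_c t F_u ≤ 2.4 d t F_u; upper limit = 2.4 × 1.125 × 0.3125 × 58 = 48.94 kips.
Edge bolt: l_c = 1.75 − 1.25/2 = 1.125 in → 1.2 × 1.125 × 0.3125 × 58 = 24.47 → r_n = 24.47 kips.
Interior bolts: l_c = 3.625 − 1.25 = 2.375 in → 1.2 × 2.375 × 0.3125 × 58 = 51.66 → r_n = 48.94 kips.
R_n = 1 × 24.47 + 1 × 48.94 = 73.41 kips.
Design strength φR_n = 0.75 × 73.41 = 55.1 kips.

55.1 kips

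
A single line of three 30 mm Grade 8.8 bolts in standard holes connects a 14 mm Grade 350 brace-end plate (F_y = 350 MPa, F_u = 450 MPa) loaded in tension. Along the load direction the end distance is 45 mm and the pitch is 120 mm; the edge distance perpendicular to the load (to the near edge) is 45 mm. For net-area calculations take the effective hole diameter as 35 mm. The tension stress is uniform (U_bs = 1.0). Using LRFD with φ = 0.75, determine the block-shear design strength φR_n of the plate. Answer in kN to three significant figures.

Shear plane L_v = 45 + 2·120 = 285 mm; A_gv = 285 × 14 = 3990 mm².
A_nv = (285 − 2.5·35) × 14 = 2765 mm².
A_nt = (45 − 0.5·35) × 14 = 385 mm².
0.6 F_u A_nv = 746.6 kN; 0.6 F_y A_gv = 837.9 kN → shear rupture governs the shear term.
R_n = 746.6 + 1.0 × 450 × 385 / 1000 = 919.8 kN.
Design strength φR_n = 0.75 × 919.8 = 690 kN.

690 kN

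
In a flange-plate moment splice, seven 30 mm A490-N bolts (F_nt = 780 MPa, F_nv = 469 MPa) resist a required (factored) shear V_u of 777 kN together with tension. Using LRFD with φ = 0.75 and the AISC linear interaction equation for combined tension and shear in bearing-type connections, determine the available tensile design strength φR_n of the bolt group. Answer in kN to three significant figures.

A_b = π·30²/4 = 706.9 mm²; f_rv = 777 × 1000 / (7 × 706.9) = 157 MPa.
F'_nt = 1.3 F_nt − (F_nt / φF_nv) f_rv = 1.3·780 − (780/(0.75·469))·157 = 665.8 MPa, capped at F_nt → F'_nt = 665.8 MPa.
R_n = F'_nt · A_b · n = 665.8 × 706.9 × 7 / 1000 = 3294 kN.
Design strength φR_n = 0.75 × 3294 = 2470 kN.

2470 kN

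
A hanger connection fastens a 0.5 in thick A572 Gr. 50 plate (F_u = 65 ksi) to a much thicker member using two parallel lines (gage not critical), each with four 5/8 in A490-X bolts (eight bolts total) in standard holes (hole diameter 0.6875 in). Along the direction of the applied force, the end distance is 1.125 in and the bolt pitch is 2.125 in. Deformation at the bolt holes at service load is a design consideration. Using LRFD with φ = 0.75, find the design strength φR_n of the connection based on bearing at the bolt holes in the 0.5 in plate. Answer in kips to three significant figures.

Per bolt r_n = 1.2 l_c t F_u ≤ 2.4 d t F_u; upper limit = 2.4 × 0.625 × 0.5 × 65 = 48.75 kips.
Edge bolt: l_c = 1.125 − 0.6875/2 = 0.7812 in → 1.2 × 0.7812 × 0.5 × 65 = 30.47 → r_n = 30.47 kips.
Interior bolts: l_c = 2.125 − 0.6875 = 1.438 in → 1.2 × 1.438 × 0.5 × 65 = 56.06 → r_n = 48.75 kips.
R_n = 2 × 30.47 + 6 × 48.75 = 353.4 kips.
Design strength φR_n = 0.75 × 353.4 = 265 kips.

265 kips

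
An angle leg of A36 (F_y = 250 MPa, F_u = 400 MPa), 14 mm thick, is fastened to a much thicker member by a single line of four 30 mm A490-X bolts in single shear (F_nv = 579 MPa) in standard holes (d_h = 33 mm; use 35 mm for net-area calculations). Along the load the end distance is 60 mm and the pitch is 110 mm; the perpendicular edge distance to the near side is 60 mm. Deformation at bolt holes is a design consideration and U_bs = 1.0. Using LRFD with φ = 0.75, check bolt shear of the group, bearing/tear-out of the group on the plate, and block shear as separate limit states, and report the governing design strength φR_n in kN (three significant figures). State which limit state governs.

793 kN (block shear governs)

Bolt shear: A_b = π·30²/4 = 706.9 mm²; R_n = 579 × 706.9 × 4 × 1 / 1000 = 1637 kN → 0.75 × 1637 = 1230 kN.
Bearing: edge l_c = 43.5, r_n = 292.3 kN; interior l_c = 77, r_n = 403.2 kN; R_n = 292.3 + 3·403.2 = 1502 kN → 1130 kN.
Block shear: A_gv = 5460, A_nv = 3745, A_nt = 595 mm²; R_n = min(0.6F_uA_nv, 0.6F_yA_gv) + U_bs·F_u·A_nt = 1057 kN → 793 kN.
Block shear governs: 793 kN.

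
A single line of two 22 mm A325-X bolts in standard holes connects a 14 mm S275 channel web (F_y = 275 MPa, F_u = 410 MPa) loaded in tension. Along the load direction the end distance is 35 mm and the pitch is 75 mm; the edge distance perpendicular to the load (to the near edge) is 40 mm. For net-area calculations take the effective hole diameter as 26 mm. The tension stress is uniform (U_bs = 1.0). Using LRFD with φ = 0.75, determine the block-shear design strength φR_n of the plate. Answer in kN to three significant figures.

300 kN

Shear plane L_v = 35 + 1·75 = 110 mm; A_gv = 110 × 14 = 1540 mm².
A_nv = (110 − 1.5·26) × 14 = 994 mm².
A_nt = (40 − 0.5·26) × 14 = 378 mm².
0.6 F_u A_nv = 244.5 kN; 0.6 F_y A_gv = 254.1 kN → shear rupture governs the shear term.
R_n = 244.5 + 1.0 × 410 × 378 / 1000 = 399.5 kN.
Design strength φR_n = 0.75 × 399.5 = 300 kN.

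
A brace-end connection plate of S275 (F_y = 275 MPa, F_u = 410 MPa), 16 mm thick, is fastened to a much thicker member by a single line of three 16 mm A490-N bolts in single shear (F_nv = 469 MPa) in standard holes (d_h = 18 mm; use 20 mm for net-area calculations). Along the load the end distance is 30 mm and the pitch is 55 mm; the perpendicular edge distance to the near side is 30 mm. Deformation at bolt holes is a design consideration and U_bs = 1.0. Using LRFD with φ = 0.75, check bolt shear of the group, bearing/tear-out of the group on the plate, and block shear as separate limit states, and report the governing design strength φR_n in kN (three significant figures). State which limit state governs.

212 kN (bolt shear governs)

Bolt shear: A_b = π·16²/4 = 201.1 mm²; R_n = 469 × 201.1 × 3 × 1 / 1000 = 282.9 kN → 0.75 × 282.9 = 212 kN.
Bearing: edge l_c = 21, r_n = 165.3 kN; interior l_c = 37, r_n = 251.9 kN; R_n = 165.3 + 2·251.9 = 669.1 kN → 502 kN.
Block shear: A_gv = 2240, A_nv = 1440, A_nt = 320 mm²; R_n = min(0.6F_uA_nv, 0.6F_yA_gv) + U_bs·F_u·A_nt = 485.4 kN → 364 kN.
Bolt shear governs: 212 kN.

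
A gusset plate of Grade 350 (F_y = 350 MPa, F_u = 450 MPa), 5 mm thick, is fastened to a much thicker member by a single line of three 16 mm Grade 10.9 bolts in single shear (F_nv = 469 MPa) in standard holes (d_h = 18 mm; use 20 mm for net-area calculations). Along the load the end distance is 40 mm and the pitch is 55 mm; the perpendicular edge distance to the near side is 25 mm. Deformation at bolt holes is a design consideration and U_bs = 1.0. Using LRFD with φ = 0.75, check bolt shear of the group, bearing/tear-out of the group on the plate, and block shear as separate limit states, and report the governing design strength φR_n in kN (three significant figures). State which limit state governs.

Bolt shear: A_b = π·16²/4 = 201.1 mm²; R_n = 469 × 201.1 × 3 × 1 / 1000 = 282.9 kN → 0.75 × 282.9 = 212 kN.
Bearing: edge l_c = 31, r_n = 83.7 kN; interior l_c = 37, r_n = 86.4 kN; R_n = 83.7 + 2·86.4 = 256.5 kN → 192 kN.
Block shear: A_gv = 750, A_nv = 500, A_nt = 75 mm²; R_n = min(0.6F_uA_nv, 0.6F_yA_gv) + U_bs·F_u·A_nt = 168.8 kN → 127 kN.
Block shear governs: 127 kN.

127 kN (block shear governs)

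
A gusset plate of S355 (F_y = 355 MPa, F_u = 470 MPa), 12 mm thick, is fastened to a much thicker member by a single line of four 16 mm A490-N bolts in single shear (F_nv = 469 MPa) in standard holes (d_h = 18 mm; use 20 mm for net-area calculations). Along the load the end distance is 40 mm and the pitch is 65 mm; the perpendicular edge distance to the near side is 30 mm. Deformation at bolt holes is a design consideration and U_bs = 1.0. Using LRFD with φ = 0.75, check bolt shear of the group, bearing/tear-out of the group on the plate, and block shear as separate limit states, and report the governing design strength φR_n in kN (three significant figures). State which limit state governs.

283 kN (bolt shear governs)

Bolt shear: A_b = π·16²/4 = 201.1 mm²; R_n = 469 × 201.1 × 4 × 1 / 1000 = 377.2 kN → 0.75 × 377.2 = 283 kN.
Bearing: edge l_c = 31, r_n = 209.8 kN; interior l_c = 47, r_n = 216.6 kN; R_n = 209.8 + 3·216.6 = 859.5 kN → 645 kN.
Block shear: A_gv = 2820, A_nv = 1980, A_nt = 240 mm²; R_n = min(0.6F_uA_nv, 0.6F_yA_gv) + U_bs·F_u·A_nt = 671.2 kN → 503 kN.
Bolt shear governs: 283 kN.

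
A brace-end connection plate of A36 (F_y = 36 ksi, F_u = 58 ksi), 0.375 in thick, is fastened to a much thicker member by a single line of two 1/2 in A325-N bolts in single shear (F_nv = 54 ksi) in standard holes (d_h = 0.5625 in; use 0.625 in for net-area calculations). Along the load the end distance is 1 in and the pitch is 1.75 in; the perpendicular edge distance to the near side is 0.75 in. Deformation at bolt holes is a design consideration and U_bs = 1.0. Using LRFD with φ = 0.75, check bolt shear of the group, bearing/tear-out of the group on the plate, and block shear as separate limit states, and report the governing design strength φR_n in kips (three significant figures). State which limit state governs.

Bolt shear: A_b = π·0.5²/4 = 0.1963 in²; R_n = 54 × 0.1963 × 2 × 1 = 21.21 kips → 0.75 × 21.21 = 15.9 kips.
Bearing: edge l_c = 0.7188, r_n = 18.76 kips; interior l_c = 1.188, r_n = 26.1 kips; R_n = 18.76 + 1·26.1 = 44.86 kips → 33.6 kips.
Block shear: A_gv = 1.031, A_nv = 0.6797, A_nt = 0.1641 in²; R_n = min(0.6F_uA_nv, 0.6F_yA_gv) + U_bs·F_u·A_nt = 31.79 kips → 23.8 kips.
Bolt shear governs: 15.9 kips.

15.9 kips (bolt shear governs)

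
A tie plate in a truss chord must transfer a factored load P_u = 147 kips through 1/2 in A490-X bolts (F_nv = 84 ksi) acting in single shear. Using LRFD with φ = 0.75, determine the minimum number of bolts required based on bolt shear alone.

12 bolts

A_b = π·0.5²/4 = 0.1963 in².
Per-bolt design strength φR_n = 0.75 × 84 × 0.1963 × 1 = 12.37 kips.
n ≥ 147 / 12.37 = 11.88 → use 12 bolts.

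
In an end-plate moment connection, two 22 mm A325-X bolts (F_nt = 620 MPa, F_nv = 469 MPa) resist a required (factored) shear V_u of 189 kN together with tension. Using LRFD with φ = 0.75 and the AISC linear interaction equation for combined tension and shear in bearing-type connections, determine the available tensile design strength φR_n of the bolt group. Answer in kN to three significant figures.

210 kN

A_b = π·22²/4 = 380.1 mm²; f_rv = 189 × 1000 / (2 × 380.1) = 248.6 MPa.
F'_nt = 1.3 F_nt − (F_nt / φF_nv) f_rv = 1.3·620 − (620/(0.75·469))·248.6 = 367.8 MPa, capped at F_nt → F'_nt = 367.8 MPa.
R_n = F'_nt · A_b · n = 367.8 × 380.1 × 2 / 1000 = 279.6 kN.
Design strength φR_n = 0.75 × 279.6 = 210 kN.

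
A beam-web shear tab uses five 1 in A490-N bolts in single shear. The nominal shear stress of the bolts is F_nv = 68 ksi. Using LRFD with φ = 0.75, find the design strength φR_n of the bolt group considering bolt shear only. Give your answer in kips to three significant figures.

A_b = π × 1² / 4 = 0.7854 in².
R_n = F_nv · A_b · n · n_s = 68 × 0.7854 × 5 × 1 = 267 kips.
Design strength φR_n = 0.75 × 267 = 200 kips.

200 kips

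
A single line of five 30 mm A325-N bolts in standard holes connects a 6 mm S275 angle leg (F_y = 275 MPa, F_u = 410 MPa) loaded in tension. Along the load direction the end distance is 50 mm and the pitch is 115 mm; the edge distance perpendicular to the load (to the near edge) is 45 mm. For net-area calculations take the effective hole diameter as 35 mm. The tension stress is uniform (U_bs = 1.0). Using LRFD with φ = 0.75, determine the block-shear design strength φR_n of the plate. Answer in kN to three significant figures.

429 kN

Shear plane L_v = 50 + 4·115 = 510 mm; A_gv = 510 × 6 = 3060 mm².
A_nv = (510 − 4.5·35) × 6 = 2115 mm².
A_nt = (45 − 0.5·35) × 6 = 165 mm².
0.6 F_u A_nv = 520.3 kN; 0.6 F_y A_gv = 504.9 kN → shear yielding governs the shear term.
R_n = 504.9 + 1.0 × 410 × 165 / 1000 = 572.6 kN.
Design strength φR_n = 0.75 × 572.6 = 429 kN.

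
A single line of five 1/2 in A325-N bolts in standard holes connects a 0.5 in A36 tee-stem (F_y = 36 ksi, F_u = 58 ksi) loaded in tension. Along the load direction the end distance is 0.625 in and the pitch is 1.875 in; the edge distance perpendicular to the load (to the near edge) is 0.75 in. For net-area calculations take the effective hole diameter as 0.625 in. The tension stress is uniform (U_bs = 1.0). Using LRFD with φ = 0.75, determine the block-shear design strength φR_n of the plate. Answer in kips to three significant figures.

Shear plane L_v = 0.625 + 4·1.875 = 8.125 in; A_gv = 8.125 × 0.5 = 4.062 in².
A_nv = (8.125 − 4.5·0.625) × 0.5 = 2.656 in².
A_nt = (0.75 − 0.5·0.625) × 0.5 = 0.2188 in².
0.6 F_u A_nv = 92.44 kips; 0.6 F_y A_gv = 87.75 kips → shear yielding governs the shear term.
R_n = 87.75 + 1.0 × 58 × 0.2188 = 100.4 kips.
Design strength φR_n = 0.75 × 100.4 = 75.3 kips.

75.3 kips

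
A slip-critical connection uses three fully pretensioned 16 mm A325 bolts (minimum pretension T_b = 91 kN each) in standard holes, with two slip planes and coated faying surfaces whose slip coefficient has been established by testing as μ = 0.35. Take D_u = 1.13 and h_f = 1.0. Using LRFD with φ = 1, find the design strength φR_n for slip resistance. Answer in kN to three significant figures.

216 kN

R_n = μ · D_u · h_f · T_b · n_s · n_b = 0.35 × 1.13 × 1.0 × 91 × 2 × 3 = 215.9 kN.
Design strength φR_n = 1 × 215.9 = 216 kN.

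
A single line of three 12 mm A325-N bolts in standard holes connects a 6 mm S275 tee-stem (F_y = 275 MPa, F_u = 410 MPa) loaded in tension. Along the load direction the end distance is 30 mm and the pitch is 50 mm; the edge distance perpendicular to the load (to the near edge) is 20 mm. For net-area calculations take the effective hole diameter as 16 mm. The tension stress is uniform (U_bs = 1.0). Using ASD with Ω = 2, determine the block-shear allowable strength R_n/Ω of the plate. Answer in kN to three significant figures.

Shear plane L_v = 30 + 2·50 = 130 mm; A_gv = 130 × 6 = 780 mm².
A_nv = (130 − 2.5·16) × 6 = 540 mm².
A_nt = (20 − 0.5·16) × 6 = 72 mm².
0.6 F_u A_nv = 132.8 kN; 0.6 F_y A_gv = 128.7 kN → shear yielding governs the shear term.
R_n = 128.7 + 1.0 × 410 × 72 / 1000 = 158.2 kN.
Allowable strength R_n/Ω = 158.2 / 2 = 79.1 kN.

79.1 kN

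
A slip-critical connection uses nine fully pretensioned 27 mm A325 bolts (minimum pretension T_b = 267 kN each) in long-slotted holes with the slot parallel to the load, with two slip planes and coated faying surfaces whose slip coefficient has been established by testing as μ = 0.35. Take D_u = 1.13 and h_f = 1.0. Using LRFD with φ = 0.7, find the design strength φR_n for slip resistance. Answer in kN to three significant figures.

1330 kN

R_n = μ · D_u · h_f · T_b · n_s · n_b = 0.35 × 1.13 × 1.0 × 267 × 2 × 9 = 1901 kN.
Design strength φR_n = 0.7 × 1901 = 1330 kN.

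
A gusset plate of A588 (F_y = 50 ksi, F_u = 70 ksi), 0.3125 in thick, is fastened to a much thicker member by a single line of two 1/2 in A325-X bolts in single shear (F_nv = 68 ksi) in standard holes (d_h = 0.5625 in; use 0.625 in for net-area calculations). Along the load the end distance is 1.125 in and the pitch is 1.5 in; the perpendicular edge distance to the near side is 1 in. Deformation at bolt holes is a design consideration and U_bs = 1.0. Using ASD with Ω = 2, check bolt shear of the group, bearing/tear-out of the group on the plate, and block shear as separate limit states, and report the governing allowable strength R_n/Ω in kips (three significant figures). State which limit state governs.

Bolt shear: A_b = π·0.5²/4 = 0.1963 in²; R_n = 68 × 0.1963 × 2 × 1 = 26.7 kips → 26.7 / 2 = 13.4 kips.
Bearing: edge l_c = 0.8438, r_n = 22.15 kips; interior l_c = 0.9375, r_n = 24.61 kips; R_n = 22.15 + 1·24.61 = 46.76 kips → 23.4 kips.
Block shear: A_gv = 0.8203, A_nv = 0.5273, A_nt = 0.2148 in²; R_n = min(0.6F_uA_nv, 0.6F_yA_gv) + U_bs·F_u·A_nt = 37.19 kips → 18.6 kips.
Bolt shear governs: 13.4 kips.

13.4 kips (bolt shear governs)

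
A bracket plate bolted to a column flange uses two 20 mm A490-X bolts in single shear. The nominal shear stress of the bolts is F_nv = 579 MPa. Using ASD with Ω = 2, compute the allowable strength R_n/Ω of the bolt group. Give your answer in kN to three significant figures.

A_b = π × 20² / 4 = 314.2 mm².
R_n = F_nv · A_b · n · n_s = 579 × 314.2 × 2 × 1 / 1000 = 363.8 kN.
Allowable strength R_n/Ω = 363.8 / 2 = 182 kN.

182 kN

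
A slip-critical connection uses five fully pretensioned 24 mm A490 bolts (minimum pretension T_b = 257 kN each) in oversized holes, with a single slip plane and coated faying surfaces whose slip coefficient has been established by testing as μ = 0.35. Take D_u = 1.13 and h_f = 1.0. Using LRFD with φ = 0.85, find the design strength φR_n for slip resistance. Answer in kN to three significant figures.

R_n = μ · D_u · h_f · T_b · n_s · n_b = 0.35 × 1.13 × 1.0 × 257 × 1 × 5 = 508.2 kN.
Design strength φR_n = 0.85 × 508.2 = 432 kN.

432 kN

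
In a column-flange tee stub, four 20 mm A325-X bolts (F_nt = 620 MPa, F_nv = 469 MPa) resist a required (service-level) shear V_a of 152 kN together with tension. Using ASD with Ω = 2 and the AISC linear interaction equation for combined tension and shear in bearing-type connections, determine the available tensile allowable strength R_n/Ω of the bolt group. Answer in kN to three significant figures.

305 kN

A_b = π·20²/4 = 314.2 mm²; f_rv = 152 × 1000 / (4 × 314.2) = 121 MPa.
F'_nt = 1.3 F_nt − (Ω F_nt / F_nv) f_rv = 1.3·620 − (2·620/469)·121 = 486.2 MPa, capped at F_nt → F'_nt = 486.2 MPa.
R_n = F'_nt · A_b · n = 486.2 × 314.2 × 4 / 1000 = 611 kN.
Allowable strength R_n/Ω = 611 / 2 = 305 kN.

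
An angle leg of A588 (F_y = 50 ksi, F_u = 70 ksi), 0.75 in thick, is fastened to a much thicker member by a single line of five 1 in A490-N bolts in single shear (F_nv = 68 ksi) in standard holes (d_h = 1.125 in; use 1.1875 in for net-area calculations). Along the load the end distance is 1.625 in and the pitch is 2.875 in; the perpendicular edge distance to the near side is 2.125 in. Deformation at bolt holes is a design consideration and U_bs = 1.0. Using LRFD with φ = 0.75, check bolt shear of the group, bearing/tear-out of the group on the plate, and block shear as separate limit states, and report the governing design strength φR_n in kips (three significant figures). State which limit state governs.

200 kips (bolt shear governs)

Bolt shear: A_b = π·1²/4 = 0.7854 in²; R_n = 68 × 0.7854 × 5 × 1 = 267 kips → 0.75 × 267 = 200 kips.
Bearing: edge l_c = 1.062, r_n = 66.94 kips; interior l_c = 1.75, r_n = 110.3 kips; R_n = 66.94 + 4·110.3 = 507.9 kips → 381 kips.
Block shear: A_gv = 9.844, A_nv = 5.836, A_nt = 1.148 in²; R_n = min(0.6F_uA_nv, 0.6F_yA_gv) + U_bs·F_u·A_nt = 325.5 kips → 244 kips.
Bolt shear governs: 200 kips.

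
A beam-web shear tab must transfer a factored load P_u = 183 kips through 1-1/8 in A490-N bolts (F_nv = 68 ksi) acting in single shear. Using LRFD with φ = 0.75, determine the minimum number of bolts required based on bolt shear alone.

A_b = π·1.125²/4 = 0.994 in².
Per-bolt design strength φR_n = 0.75 × 68 × 0.994 × 1 = 50.69 kips.
n ≥ 183 / 50.69 = 3.61 → use 4 bolts.

4 bolts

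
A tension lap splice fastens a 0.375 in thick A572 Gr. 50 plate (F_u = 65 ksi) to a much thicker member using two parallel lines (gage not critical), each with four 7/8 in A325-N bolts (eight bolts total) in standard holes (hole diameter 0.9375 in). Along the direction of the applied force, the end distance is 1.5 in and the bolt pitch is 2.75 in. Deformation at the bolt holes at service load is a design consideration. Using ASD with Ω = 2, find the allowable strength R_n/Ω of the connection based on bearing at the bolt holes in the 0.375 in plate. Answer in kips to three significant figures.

184 kips

Per bolt r_n = 1.2 l_c t F_u ≤ 2.4 d t F_u; upper limit = 2.4 × 0.875 × 0.375 × 65 = 51.19 kips.
Edge bolt: l_c = 1.5 − 0.9375/2 = 1.031 in → 1.2 × 1.031 × 0.375 × 65 = 30.16 → r_n = 30.16 kips.
Interior bolts: l_c = 2.75 − 0.9375 = 1.812 in → 1.2 × 1.812 × 0.375 × 65 = 53.02 → r_n = 51.19 kips.
R_n = 2 × 30.16 + 6 × 51.19 = 367.5 kips.
Allowable strength R_n/Ω = 367.5 / 2 = 184 kips.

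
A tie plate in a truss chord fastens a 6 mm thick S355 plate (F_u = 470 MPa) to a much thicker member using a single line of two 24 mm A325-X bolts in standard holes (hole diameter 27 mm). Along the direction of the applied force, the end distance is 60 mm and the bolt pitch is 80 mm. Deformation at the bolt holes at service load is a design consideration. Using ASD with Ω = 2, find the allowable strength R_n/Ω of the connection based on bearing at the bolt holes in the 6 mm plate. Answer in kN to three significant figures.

Per bolt r_n = 1.2 l_c t F_u ≤ 2.4 d t F_u; upper limit = 2.4 × 24 × 6 × 470 / 1000 = 162.4 kN.
Edge bolt: l_c = 60 − 27/2 = 46.5 mm → 1.2 × 46.5 × 6 × 470 / 1000 = 157.4 → r_n = 157.4 kN.
Interior bolts: l_c = 80 − 27 = 53 mm → 1.2 × 53 × 6 × 470 / 1000 = 179.4 → r_n = 162.4 kN.
R_n = 1 × 157.4 + 1 × 162.4 = 319.8 kN.
Allowable strength R_n/Ω = 319.8 / 2 = 160 kN.

160 kN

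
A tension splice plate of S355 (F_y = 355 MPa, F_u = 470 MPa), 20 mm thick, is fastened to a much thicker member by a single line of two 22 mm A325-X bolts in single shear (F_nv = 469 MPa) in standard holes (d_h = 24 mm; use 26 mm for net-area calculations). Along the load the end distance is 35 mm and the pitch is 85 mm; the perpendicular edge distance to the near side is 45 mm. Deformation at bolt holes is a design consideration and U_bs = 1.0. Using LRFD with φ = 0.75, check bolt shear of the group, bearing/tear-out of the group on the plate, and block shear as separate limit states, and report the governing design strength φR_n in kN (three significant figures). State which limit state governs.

Bolt shear: A_b = π·22²/4 = 380.1 mm²; R_n = 469 × 380.1 × 2 × 1 / 1000 = 356.6 kN → 0.75 × 356.6 = 267 kN.
Bearing: edge l_c = 23, r_n = 259.4 kN; interior l_c = 61, r_n = 496.3 kN; R_n = 259.4 + 1·496.3 = 755.8 kN → 567 kN.
Block shear: A_gv = 2400, A_nv = 1620, A_nt = 640 mm²; R_n = min(0.6F_uA_nv, 0.6F_yA_gv) + U_bs·F_u·A_nt = 757.6 kN → 568 kN.
Bolt shear governs: 267 kN.

267 kN (bolt shear governs)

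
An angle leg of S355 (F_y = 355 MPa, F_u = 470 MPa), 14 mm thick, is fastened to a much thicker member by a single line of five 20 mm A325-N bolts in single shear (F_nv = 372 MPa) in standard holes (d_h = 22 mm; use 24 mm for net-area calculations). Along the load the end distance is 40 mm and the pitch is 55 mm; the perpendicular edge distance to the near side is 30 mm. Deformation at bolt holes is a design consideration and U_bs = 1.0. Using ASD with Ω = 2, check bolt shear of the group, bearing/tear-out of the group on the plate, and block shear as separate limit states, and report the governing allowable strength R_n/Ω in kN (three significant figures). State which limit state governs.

Bolt shear: A_b = π·20²/4 = 314.2 mm²; R_n = 372 × 314.2 × 5 × 1 / 1000 = 584.3 kN → 584.3 / 2 = 292 kN.
Bearing: edge l_c = 29, r_n = 229 kN; interior l_c = 33, r_n = 260.6 kN; R_n = 229 + 4·260.6 = 1271 kN → 636 kN.
Block shear: A_gv = 3640, A_nv = 2128, A_nt = 252 mm²; R_n = min(0.6F_uA_nv, 0.6F_yA_gv) + U_bs·F_u·A_nt = 718.5 kN → 359 kN.
Bolt shear governs: 292 kN.

292 kN (bolt shear governs)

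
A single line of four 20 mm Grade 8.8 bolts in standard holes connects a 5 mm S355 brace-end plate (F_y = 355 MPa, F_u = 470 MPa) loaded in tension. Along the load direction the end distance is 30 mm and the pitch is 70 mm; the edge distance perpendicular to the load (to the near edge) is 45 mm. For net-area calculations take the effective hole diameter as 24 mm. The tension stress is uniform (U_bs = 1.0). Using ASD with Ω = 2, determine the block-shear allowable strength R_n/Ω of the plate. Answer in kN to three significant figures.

149 kN

Shear plane L_v = 30 + 3·70 = 240 mm; A_gv = 240 × 5 = 1200 mm².
A_nv = (240 − 3.5·24) × 5 = 780 mm².
A_nt = (45 − 0.5·24) × 5 = 165 mm².
0.6 F_u A_nv = 220 kN; 0.6 F_y A_gv = 255.6 kN → shear rupture governs the shear term.
R_n = 220 + 1.0 × 470 × 165 / 1000 = 297.5 kN.
Allowable strength R_n/Ω = 297.5 / 2 = 149 kN.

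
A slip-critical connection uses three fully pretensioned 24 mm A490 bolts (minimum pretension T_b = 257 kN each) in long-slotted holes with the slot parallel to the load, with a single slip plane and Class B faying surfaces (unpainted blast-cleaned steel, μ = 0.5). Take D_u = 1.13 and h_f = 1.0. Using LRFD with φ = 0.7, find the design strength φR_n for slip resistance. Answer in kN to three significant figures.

305 kN

R_n = μ · D_u · h_f · T_b · n_s · n_b = 0.5 × 1.13 × 1.0 × 257 × 1 × 3 = 435.6 kN.
Design strength φR_n = 0.7 × 435.6 = 305 kN.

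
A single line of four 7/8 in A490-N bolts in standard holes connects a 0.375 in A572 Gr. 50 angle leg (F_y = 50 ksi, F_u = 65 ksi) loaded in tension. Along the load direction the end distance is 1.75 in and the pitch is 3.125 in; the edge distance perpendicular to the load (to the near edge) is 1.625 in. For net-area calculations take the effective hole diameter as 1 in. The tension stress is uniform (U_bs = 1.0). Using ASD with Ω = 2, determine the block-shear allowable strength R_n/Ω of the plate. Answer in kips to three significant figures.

69.5 kips

Shear plane L_v = 1.75 + 3·3.125 = 11.12 in; A_gv = 11.12 × 0.375 = 4.172 in².
A_nv = (11.12 − 3.5·1) × 0.375 = 2.859 in².
A_nt = (1.625 − 0.5·1) × 0.375 = 0.4219 in².
0.6 F_u A_nv = 111.5 kips; 0.6 F_y A_gv = 125.2 kips → shear rupture governs the shear term.
R_n = 111.5 + 1.0 × 65 × 0.4219 = 138.9 kips.
Allowable strength R_n/Ω = 138.9 / 2 = 69.5 kips.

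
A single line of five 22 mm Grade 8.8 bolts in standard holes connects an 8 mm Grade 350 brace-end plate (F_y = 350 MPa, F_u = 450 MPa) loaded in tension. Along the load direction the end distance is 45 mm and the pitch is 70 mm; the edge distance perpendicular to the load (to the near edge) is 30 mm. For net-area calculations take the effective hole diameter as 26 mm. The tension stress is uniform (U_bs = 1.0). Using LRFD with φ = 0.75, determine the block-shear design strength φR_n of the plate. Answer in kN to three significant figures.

383 kN

Shear plane L_v = 45 + 4·70 = 325 mm; A_gv = 325 × 8 = 2600 mm².
A_nv = (325 − 4.5·26) × 8 = 1664 mm².
A_nt = (30 − 0.5·26) × 8 = 136 mm².
0.6 F_u A_nv = 449.3 kN; 0.6 F_y A_gv = 546 kN → shear rupture governs the shear term.
R_n = 449.3 + 1.0 × 450 × 136 / 1000 = 510.5 kN.
Design strength φR_n = 0.75 × 510.5 = 383 kN.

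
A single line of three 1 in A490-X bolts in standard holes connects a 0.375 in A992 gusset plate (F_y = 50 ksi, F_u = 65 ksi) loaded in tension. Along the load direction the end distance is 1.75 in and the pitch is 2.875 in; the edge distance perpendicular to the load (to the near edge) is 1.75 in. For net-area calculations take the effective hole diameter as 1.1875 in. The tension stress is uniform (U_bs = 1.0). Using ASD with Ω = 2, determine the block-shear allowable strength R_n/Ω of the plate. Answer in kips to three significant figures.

47.2 kips

Shear plane L_v = 1.75 + 2·2.875 = 7.5 in; A_gv = 7.5 × 0.375 = 2.812 in².
A_nv = (7.5 − 2.5·1.1875) × 0.375 = 1.699 in².
A_nt = (1.75 − 0.5·1.1875) × 0.375 = 0.4336 in².
0.6 F_u A_nv = 66.27 kips; 0.6 F_y A_gv = 84.38 kips → shear rupture governs the shear term.
R_n = 66.27 + 1.0 × 65 × 0.4336 = 94.45 kips.
Allowable strength R_n/Ω = 94.45 / 2 = 47.2 kips.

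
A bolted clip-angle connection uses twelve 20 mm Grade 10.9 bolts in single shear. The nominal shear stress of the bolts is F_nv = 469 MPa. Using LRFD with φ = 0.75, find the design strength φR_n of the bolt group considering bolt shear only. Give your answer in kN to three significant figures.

1330 kN

A_b = π × 20² / 4 = 314.2 mm².
R_n = F_nv · A_b · n · n_s = 469 × 314.2 × 12 × 1 / 1000 = 1768 kN.
Design strength φR_n = 0.75 × 1768 = 1330 kN.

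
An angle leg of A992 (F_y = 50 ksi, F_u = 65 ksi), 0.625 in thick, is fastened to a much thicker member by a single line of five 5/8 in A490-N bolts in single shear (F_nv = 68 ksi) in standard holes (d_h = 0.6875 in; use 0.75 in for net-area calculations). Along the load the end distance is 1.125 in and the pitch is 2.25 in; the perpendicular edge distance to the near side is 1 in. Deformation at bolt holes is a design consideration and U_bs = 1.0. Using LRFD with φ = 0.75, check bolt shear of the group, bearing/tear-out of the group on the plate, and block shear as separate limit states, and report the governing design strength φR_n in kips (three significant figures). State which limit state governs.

Bolt shear: A_b = π·0.625²/4 = 0.3068 in²; R_n = 68 × 0.3068 × 5 × 1 = 104.3 kips → 0.75 × 104.3 = 78.2 kips.
Bearing: edge l_c = 0.7812, r_n = 38.09 kips; interior l_c = 1.562, r_n = 60.94 kips; R_n = 38.09 + 4·60.94 = 281.8 kips → 211 kips.
Block shear: A_gv = 6.328, A_nv = 4.219, A_nt = 0.3906 in²; R_n = min(0.6F_uA_nv, 0.6F_yA_gv) + U_bs·F_u·A_nt = 189.9 kips → 142 kips.
Bolt shear governs: 78.2 kips.

78.2 kips (bolt shear governs)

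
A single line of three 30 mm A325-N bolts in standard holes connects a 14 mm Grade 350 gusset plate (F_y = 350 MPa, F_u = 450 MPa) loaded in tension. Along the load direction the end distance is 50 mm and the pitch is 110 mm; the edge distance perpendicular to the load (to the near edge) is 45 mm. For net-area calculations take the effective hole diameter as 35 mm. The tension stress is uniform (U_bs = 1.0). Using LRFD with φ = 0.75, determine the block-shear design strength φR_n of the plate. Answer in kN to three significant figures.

647 kN

Shear plane L_v = 50 + 2·110 = 270 mm; A_gv = 270 × 14 = 3780 mm².
A_nv = (270 − 2.5·35) × 14 = 2555 mm².
A_nt = (45 − 0.5·35) × 14 = 385 mm².
0.6 F_u A_nv = 689.9 kN; 0.6 F_y A_gv = 793.8 kN → shear rupture governs the shear term.
R_n = 689.9 + 1.0 × 450 × 385 / 1000 = 863.1 kN.
Design strength φR_n = 0.75 × 863.1 = 647 kN.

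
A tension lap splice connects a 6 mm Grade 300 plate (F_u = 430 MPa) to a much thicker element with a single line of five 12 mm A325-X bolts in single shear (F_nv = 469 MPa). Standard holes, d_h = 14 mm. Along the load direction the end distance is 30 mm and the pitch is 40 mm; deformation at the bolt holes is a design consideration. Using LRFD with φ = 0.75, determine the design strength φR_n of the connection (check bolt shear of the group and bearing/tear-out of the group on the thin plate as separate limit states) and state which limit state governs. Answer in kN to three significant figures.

199 kN (bolt shear governs)

Bolt shear: A_b = π·12²/4 = 113.1 mm²; R_n = 469 × 113.1 × 5 × 1 / 1000 = 265.2 kN → 0.75 × 265.2 = 199 kN.
Bearing (1.2 l_c t F_u ≤ 2.4 d t F_u): upper limit = 2.4·12·6·430 / 1000 = 74.3 kN.
  Edge l_c = 30 − 14/2 = 23 → r_n = 71.21 kN; interior l_c = 40 − 14 = 26 → r_n = 74.3 kN.
  R_n,bearing = 1·71.21 + 4·74.3 = 368.4 kN → 0.75 × 368.4 = 276 kN.
Bolt shear governs: 199 kN.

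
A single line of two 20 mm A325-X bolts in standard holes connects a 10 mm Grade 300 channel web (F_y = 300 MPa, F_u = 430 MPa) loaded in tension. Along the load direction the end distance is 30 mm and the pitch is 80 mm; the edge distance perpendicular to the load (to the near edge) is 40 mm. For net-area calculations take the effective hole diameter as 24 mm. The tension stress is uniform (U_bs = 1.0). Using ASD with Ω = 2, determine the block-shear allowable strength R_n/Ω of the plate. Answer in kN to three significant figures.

156 kN

Shear plane L_v = 30 + 1·80 = 110 mm; A_gv = 110 × 10 = 1100 mm².
A_nv = (110 − 1.5·24) × 10 = 740 mm².
A_nt = (40 − 0.5·24) × 10 = 280 mm².
0.6 F_u A_nv = 190.9 kN; 0.6 F_y A_gv = 198 kN → shear rupture governs the shear term.
R_n = 190.9 + 1.0 × 430 × 280 / 1000 = 311.3 kN.
Allowable strength R_n/Ω = 311.3 / 2 = 156 kN.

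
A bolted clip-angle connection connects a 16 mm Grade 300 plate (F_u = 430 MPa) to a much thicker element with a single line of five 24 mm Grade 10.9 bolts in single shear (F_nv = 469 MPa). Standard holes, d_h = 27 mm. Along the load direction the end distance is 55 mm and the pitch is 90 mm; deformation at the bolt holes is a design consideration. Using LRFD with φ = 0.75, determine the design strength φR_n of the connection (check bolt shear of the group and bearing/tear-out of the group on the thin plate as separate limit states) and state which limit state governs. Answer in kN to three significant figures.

Bolt shear: A_b = π·24²/4 = 452.4 mm²; R_n = 469 × 452.4 × 5 × 1 / 1000 = 1061 kN → 0.75 × 1061 = 796 kN.
Bearing (1.2 l_c t F_u ≤ 2.4 d t F_u): upper limit = 2.4·24·16·430 / 1000 = 396.3 kN.
  Edge l_c = 55 − 27/2 = 41.5 → r_n = 342.6 kN; interior l_c = 90 − 27 = 63 → r_n = 396.3 kN.
  R_n,bearing = 1·342.6 + 4·396.3 = 1928 kN → 0.75 × 1928 = 1450 kN.
Bolt shear governs: 796 kN.

796 kN (bolt shear governs)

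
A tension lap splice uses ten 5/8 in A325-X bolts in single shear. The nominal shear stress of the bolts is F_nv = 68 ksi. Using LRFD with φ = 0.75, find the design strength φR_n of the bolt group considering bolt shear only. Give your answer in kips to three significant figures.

156 kips

A_b = π × 0.625² / 4 = 0.3068 in².
R_n = F_nv · A_b · n · n_s = 68 × 0.3068 × 10 × 1 = 208.6 kips.
Design strength φR_n = 0.75 × 208.6 = 156 kips.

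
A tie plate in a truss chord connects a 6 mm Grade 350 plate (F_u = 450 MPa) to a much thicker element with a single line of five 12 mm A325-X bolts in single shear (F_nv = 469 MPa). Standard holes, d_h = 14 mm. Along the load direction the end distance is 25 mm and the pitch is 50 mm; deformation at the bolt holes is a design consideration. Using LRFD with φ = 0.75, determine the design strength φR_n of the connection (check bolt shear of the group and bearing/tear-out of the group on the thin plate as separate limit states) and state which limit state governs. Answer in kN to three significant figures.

Bolt shear: A_b = π·12²/4 = 113.1 mm²; R_n = 469 × 113.1 × 5 × 1 / 1000 = 265.2 kN → 0.75 × 265.2 = 199 kN.
Bearing (1.2 l_c t F_u ≤ 2.4 d t F_u): upper limit = 2.4·12·6·450 / 1000 = 77.76 kN.
  Edge l_c = 25 − 14/2 = 18 → r_n = 58.32 kN; interior l_c = 50 − 14 = 36 → r_n = 77.76 kN.
  R_n,bearing = 1·58.32 + 4·77.76 = 369.4 kN → 0.75 × 369.4 = 277 kN.
Bolt shear governs: 199 kN.

199 kN (bolt shear governs)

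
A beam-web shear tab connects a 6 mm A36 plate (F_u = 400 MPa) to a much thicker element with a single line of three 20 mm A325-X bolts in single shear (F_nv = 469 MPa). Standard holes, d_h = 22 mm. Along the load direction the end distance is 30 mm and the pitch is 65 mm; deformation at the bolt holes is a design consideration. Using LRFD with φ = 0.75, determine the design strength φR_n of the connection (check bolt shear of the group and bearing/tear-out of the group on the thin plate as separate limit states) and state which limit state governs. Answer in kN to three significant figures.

Bolt shear: A_b = π·20²/4 = 314.2 mm²; R_n = 469 × 314.2 × 3 × 1 / 1000 = 442 kN → 0.75 × 442 = 332 kN.
Bearing (1.2 l_c t F_u ≤ 2.4 d t F_u): upper limit = 2.4·20·6·400 / 1000 = 115.2 kN.
  Edge l_c = 30 − 22/2 = 19 → r_n = 54.72 kN; interior l_c = 65 − 22 = 43 → r_n = 115.2 kN.
  R_n,bearing = 1·54.72 + 2·115.2 = 285.1 kN → 0.75 × 285.1 = 214 kN.
Bearing governs: 214 kN.

214 kN (bearing governs)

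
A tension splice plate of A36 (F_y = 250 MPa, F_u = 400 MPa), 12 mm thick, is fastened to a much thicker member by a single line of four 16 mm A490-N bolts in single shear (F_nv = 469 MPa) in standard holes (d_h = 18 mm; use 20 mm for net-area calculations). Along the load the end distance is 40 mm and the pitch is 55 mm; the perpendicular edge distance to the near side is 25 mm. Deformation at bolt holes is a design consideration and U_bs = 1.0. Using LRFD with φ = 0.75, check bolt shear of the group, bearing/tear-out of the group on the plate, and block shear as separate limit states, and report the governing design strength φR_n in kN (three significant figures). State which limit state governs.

Bolt shear: A_b = π·16²/4 = 201.1 mm²; R_n = 469 × 201.1 × 4 × 1 / 1000 = 377.2 kN → 0.75 × 377.2 = 283 kN.
Bearing: edge l_c = 31, r_n = 178.6 kN; interior l_c = 37, r_n = 184.3 kN; R_n = 178.6 + 3·184.3 = 731.5 kN → 549 kN.
Block shear: A_gv = 2460, A_nv = 1620, A_nt = 180 mm²; R_n = min(0.6F_uA_nv, 0.6F_yA_gv) + U_bs·F_u·A_nt = 441 kN → 331 kN.
Bolt shear governs: 283 kN.

283 kN (bolt shear governs)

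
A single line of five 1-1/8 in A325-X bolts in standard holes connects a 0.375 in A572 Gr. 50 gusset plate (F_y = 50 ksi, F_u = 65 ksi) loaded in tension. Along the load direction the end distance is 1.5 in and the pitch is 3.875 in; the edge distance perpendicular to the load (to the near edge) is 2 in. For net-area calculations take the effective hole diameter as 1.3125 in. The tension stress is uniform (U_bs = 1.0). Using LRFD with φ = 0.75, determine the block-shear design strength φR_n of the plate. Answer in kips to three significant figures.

146 kips

Shear plane L_v = 1.5 + 4·3.875 = 17 in; A_gv = 17 × 0.375 = 6.375 in².
A_nv = (17 − 4.5·1.3125) × 0.375 = 4.16 in².
A_nt = (2 − 0.5·1.3125) × 0.375 = 0.5039 in².
0.6 F_u A_nv = 162.2 kips; 0.6 F_y A_gv = 191.2 kips → shear rupture governs the shear term.
R_n = 162.2 + 1.0 × 65 × 0.5039 = 195 kips.
Design strength φR_n = 0.75 × 195 = 146 kips.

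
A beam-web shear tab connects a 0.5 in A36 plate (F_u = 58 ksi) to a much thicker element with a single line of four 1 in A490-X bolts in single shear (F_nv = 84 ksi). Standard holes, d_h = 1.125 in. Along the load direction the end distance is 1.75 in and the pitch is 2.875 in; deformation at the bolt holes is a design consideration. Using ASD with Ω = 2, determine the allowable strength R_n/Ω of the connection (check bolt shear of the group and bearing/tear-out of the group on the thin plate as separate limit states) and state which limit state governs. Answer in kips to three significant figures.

Bolt shear: A_b = π·1²/4 = 0.7854 in²; R_n = 84 × 0.7854 × 4 × 1 = 263.9 kips → 263.9 / 2 = 132 kips.
Bearing (1.2 l_c t F_u ≤ 2.4 d t F_u): upper limit = 2.4·1·0.5·58 = 69.6 kips.
  Edge l_c = 1.75 − 1.125/2 = 1.188 → r_n = 41.33 kips; interior l_c = 2.875 − 1.125 = 1.75 → r_n = 60.9 kips.
  R_n,bearing = 1·41.33 + 3·60.9 = 224 kips → 224 / 2 = 112 kips.
Bearing governs: 112 kips.

112 kips (bearing governs)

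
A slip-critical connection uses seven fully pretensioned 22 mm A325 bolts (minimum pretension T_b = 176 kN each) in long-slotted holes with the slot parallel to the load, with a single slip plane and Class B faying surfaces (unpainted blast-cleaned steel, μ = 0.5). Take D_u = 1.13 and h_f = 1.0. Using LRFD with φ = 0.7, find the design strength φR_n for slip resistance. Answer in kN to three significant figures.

R_n = μ · D_u · h_f · T_b · n_s · n_b = 0.5 × 1.13 × 1.0 × 176 × 1 × 7 = 696.1 kN.
Design strength φR_n = 0.7 × 696.1 = 487 kN.

487 kN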